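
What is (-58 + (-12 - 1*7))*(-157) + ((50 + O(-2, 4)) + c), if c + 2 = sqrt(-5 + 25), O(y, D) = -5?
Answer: 12132 + 2*sqrt(5) ≈ 12136.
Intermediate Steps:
c = -2 + 2*sqrt(5) (c = -2 + sqrt(-5 + 25) = -2 + sqrt(20) = -2 + 2*sqrt(5) ≈ 2.4721)
(-58 + (-12 - 1*7))*(-157) + ((50 + O(-2, 4)) + c) = (-58 + (-12 - 1*7))*(-157) + ((50 - 5) + (-2 + 2*sqrt(5))) = (-58 + (-12 - 7))*(-157) + (45 + (-2 + 2*sqrt(5))) = (-58 - 19)*(-157) + (43 + 2*sqrt(5)) = -77*(-157) + (43 + 2*sqrt(5)) = 12089 + (43 + 2*sqrt(5)) = 12132 + 2*sqrt(5)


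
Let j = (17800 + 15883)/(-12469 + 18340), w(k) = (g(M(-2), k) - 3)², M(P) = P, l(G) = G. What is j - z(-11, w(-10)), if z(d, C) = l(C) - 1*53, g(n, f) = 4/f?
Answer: 6924431/146775 ≈ 47.177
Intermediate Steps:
w(k) = (-3 + 4/k)² (w(k) = (4/k - 3)² = (-3 + 4/k)²)
z(d, C) = -53 + C (z(d, C) = C - 1*53 = C - 53 = -53 + C)
j = 33683/5871 ≈ 5.7372
j - z(-11, w(-10)) = 33683/5871 - (-53 + (-4 + 3*(-10))²/(-10)²) = 33683/5871 - (-53 + (-4 - 30)²/100) = 33683/5871 - (-53 + (1/100)*(-34)²) = 33683/5871 - (-53 + (1/100)*1156) = 33683/5871 - (-53 + 289/25) = 33683/5871 - 1*(-1036/25) = 33683/5871 + 1036/25 = 6924431/146775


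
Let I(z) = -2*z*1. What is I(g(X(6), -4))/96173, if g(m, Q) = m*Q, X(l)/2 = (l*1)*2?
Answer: 192/96173 ≈ 0.0019964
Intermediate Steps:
X(l) = 4*l (X(l) = 2*((l*1)*2) = 2*(l*2) = 2*(2*l) = 4*l)
g(m, Q) = Q*m
I(z) = -2*z
I(g(X(6), -4))/96173 = -(-8)*4*6/96173 = -(-8)*24*(1/96173) = -2*(-96)*(1/96173) = 192*(1/96173) = 192/96173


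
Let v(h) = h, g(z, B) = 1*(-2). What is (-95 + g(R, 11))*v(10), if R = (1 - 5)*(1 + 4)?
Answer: -970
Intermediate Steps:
R = -20 (R = -4*5 = -20)
g(z, B) = -2
(-95 + g(R, 11))*v(10) = (-95 - 2)*10 = -97*10 = -970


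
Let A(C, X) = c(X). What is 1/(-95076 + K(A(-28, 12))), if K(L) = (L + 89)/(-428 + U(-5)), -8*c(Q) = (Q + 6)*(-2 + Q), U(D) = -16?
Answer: -888/84427621 ≈ -1.0518e-5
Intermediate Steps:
c(Q) = -(-2 + Q)*(6 + Q)/8 (c(Q) = -(Q + 6)*(-2 + Q)/8 = -(6 + Q)*(-2 + Q)/8 = -(-2 + Q)*(6 + Q)/8)
A(C, X) = 3/2 - X/2 - X**2/8
K(L) = -89/444 - L/444 (K(L) = (L + 89)/(-428 - 16) = (89 + L)/(-444) = (89 + L)*(-1/444) = -89/444 - L/444)
1/(-95076 + K(A(-28, 12))) = 1/(-95076 + (-89/444 - (3/2 - 1/2*12 - 1/8*12**2)/444)) = 1/(-95076 + (-89/444 - (3/2 - 6 - 1/8*144)/444)) = 1/(-95076 + (-89/444 - (3/2 - 6 - 18)/444)) = 1/(-95076 + (-89/444 - 1/444*(-45/2))) = 1/(-95076 + (-89/444 + 15/296)) = 1/(-95076 - 133/888) = 1/(-84427621/888) = -888/84427621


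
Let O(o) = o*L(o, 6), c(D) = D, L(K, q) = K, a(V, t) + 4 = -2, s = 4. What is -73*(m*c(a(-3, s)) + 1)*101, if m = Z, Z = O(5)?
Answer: 1098577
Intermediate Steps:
a(V, t) = -6 (a(V, t) = -4 - 2 = -6)
O(o) = o² (O(o) = o*o = o²)
Z = 25 (Z = 5² = 25)
m = 25
-73*(m*c(a(-3, s)) + 1)*101 = -73*(25*(-6) + 1)*101 = -73*(-150 + 1)*101 = -73*(-149)*101 = 10877*101 = 1098577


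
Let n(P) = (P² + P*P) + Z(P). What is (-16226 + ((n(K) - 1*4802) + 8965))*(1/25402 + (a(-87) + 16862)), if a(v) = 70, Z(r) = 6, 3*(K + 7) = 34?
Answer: -46526788486375/228618 ≈ -2.0351e+8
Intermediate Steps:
K = 13/3 (K = -7 + (⅓)*34 = -7 + 34/3 = 13/3 ≈ 4.3333)
n(P) = 6 + 2*P² (n(P) = (P² + P*P) + 6 = (P² + P²) + 6 = 2*P² + 6 = 6 + 2*P²)
(-16226 + ((n(K) - 1*4802) + 8965))*(1/25402 + (a(-87) + 16862)) = (-16226 + (((6 + 2*(13/3)²) - 1*4802) + 8965))*(1/25402 + (70 + 16862)) = (-16226 + (((6 + 2*(169/9)) - 4802) + 8965))*(1/25402 + 16932) = (-16226 + (((6 + 338/9) - 4802) + 8965))*(430106665/25402) = (-16226 + ((392/9 - 4802) + 8965))*(430106665/25402) = (-16226 + (-42826/9 + 8965))*(430106665/25402) = (-16226 + 37859/9)*(430106665/25402) = -108175/9*430106665/25402 = -46526788486375/228618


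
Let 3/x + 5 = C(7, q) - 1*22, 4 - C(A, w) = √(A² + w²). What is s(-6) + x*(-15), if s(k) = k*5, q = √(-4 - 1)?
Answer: -2703/97 - 18*√11/97 ≈ -28.481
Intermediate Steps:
q = I*√5 (q = √(-5) = I*√5 ≈ 2.2361*I)
s(k) = 5*k
C(A, w) = 4 - √(A² + w²)
x = 3/(-23 - 2*√11) (x = 3/(-5 + ((4 - √(7² + (I*√5)²)) - 1*22)) = 3/(-5 + ((4 - √(49 - 5)) - 22)) = 3/(-5 + ((4 - √44) - 22)) = 3/(-5 + ((4 - 2*√11) - 22)) = 3/(-5 + (-18 - 2*√11)) = 3/(-23 - 2*√11) ≈ -0.10124)
s(-6) + x*(-15) = 5*(-6) + (-69/485 + 6*√11/485)*(-15) = -30 + (207/97 - 18*√11/97) = -2703/97 - 18*√11/97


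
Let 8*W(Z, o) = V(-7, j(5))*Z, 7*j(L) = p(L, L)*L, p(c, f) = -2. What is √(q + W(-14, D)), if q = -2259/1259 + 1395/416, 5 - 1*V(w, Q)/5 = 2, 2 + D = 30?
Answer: I*√423306889746/130936 ≈ 4.969*I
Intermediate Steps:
D = 28 (D = -2 + 30 = 28)
j(L) = -2*L/7 (j(L) = (-2*L)/7 = -2*L/7)
V(w, Q) = 15 (V(w, Q) = 25 - 5*2 = 25 - 10 = 15)
W(Z, o) = 15*Z/8 (W(Z, o) = (15*Z)/8 = 15*Z/8)
q = 816561/523744 (q = -2259*1/1259 + 1395*(1/416) = -2259/1259 + 1395/416 = 816561/523744 ≈ 1.5591)
√(q + W(-14, D)) = √(816561/523744 + (15/8)*(-14)) = √(816561/523744 - 105/4) = √(-12931719/523744) = I*√423306889746/130936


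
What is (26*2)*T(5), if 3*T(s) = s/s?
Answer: 52/3 ≈ 17.333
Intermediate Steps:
T(s) = ⅓ (T(s) = (s/s)/3 = (⅓)*1 = ⅓)
(26*2)*T(5) = (26*2)*(⅓) = 52*(⅓) = 52/3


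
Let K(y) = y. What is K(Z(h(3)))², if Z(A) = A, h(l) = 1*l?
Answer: 9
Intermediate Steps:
h(l) = l
K(Z(h(3)))² = 3² = 9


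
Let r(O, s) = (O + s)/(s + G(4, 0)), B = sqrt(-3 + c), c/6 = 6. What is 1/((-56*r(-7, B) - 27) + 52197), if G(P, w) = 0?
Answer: 859881/44811761602 - 98*sqrt(33)/22405880801 ≈ 1.9164e-5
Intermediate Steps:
c = 36 (c = 6*6 = 36)
B = sqrt(33) (B = sqrt(-3 + 36) = sqrt(33) ≈ 5.7446)
r(O, s) = (O + s)/s (r(O, s) = (O + s)/(s + 0) = (O + s)/s)
1/((-56*r(-7, B) - 27) + 52197) = 1/((-56*(-7 + sqrt(33))/(sqrt(33)) - 27) + 52197) = 1/((-56*sqrt(33)/33*(-7 + sqrt(33)) - 27) + 52197) = 1/((-56*sqrt(33)*(-7 + sqrt(33))/33 - 27) + 52197) = 1/((-27 - 56*sqrt(33)*(-7 + sqrt(33))/33) + 52197) = 1/(52170 - 56*sqrt(33)*(-7 + sqrt(33))/33)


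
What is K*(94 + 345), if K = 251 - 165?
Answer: 37754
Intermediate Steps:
K = 86
K*(94 + 345) = 86*(94 + 345) = 86*439 = 37754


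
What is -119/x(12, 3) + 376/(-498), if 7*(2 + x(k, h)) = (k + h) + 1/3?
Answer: -623003/996 ≈ -625.50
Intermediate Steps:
x(k, h) = -41/21 + h/7 + k/7 (x(k, h) = -2 + ((k + h) + 1/3)/7 = -2 + ((h + k) + ⅓)/7 = -2 + (⅓ + h + k)/7 = -2 + (1/21 + h/7 + k/7) = -41/21 + h/7 + k/7)
-119/x(12, 3) + 376/(-498) = -119/(-41/21 + (⅐)*3 + (⅐)*12) + 376/(-498) = -119/(-41/21 + 3/7 + 12/7) + 376*(-1/498) = -119/4/21 - 188/249 = -119*21/4 - 188/249 = -2499/4 - 188/249 = -623003/996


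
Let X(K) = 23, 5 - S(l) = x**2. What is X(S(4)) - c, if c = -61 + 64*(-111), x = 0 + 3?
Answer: 7188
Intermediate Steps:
x = 3
S(l) = -4 (S(l) = 5 - 1*3**2 = 5 - 1*9 = 5 - 9 = -4)
c = -7165 (c = -61 - 7104 = -7165)
X(S(4)) - c = 23 - 1*(-7165) = 23 + 7165 = 7188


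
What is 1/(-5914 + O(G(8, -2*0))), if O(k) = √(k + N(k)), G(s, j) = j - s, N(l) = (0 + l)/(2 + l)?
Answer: -8871/52463104 - I*√15/52463104 ≈ -0.00016909 - 7.3823e-8*I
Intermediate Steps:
N(l) = l/(2 + l)
O(k) = √(k + k/(2 + k))
1/(-5914 + O(G(8, -2*0))) = 1/(-5914 + √((-2*0 - 1*8)*(3 + (-2*0 - 1*8))/(2 + (-2*0 - 1*8)))) = 1/(-5914 + √((0 - 8)*(3 + (0 - 8))/(2 + (0 - 8)))) = 1/(-5914 + √(-8*(3 - 8)/(2 - 8))) = 1/(-5914 + √(-8*(-5)/(-6))) = 1/(-5914 + √(-8*(-⅙)*(-5))) = 1/(-5914 + √(-20/3)) = 1/(-5914 + 2*I*√15/3)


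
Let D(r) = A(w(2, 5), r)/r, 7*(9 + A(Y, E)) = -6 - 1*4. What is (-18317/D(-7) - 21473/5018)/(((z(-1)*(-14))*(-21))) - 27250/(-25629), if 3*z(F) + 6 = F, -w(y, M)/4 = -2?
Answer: 122316282963367/6440347393116 ≈ 18.992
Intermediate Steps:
w(y, M) = 8 (w(y, M) = -4*(-2) = 8)
z(F) = -2 + F/3
A(Y, E) = -73/7 (A(Y, E) = -9 + (-6 - 1*4)/7 = -9 + (-6 - 4)/7 = -9 + (1/7)*(-10) = -9 - 10/7 = -73/7)
D(r) = -73/(7*r)
(-18317/D(-7) - 21473/5018)/(((z(-1)*(-14))*(-21))) - 27250/(-25629) = (-18317/((-73/7/(-7))) - 21473/5018)/((((-2 + (1/3)*(-1))*(-14))*(-21))) - 27250/(-25629) = (-18317/((-73/7*(-1/7))) - 21473*1/5018)/((((-2 - 1/3)*(-14))*(-21))) - 27250*(-1/25629) = (-18317/73/49 - 21473/5018)/((-7/3*(-14)*(-21))) + 27250/25629 = (-18317*49/73 - 21473/5018)/(((98/3)*(-21))) + 27250/25629 = (-897533/73 - 21473/5018)/(-686) + 27250/25629 = -4505388123/366314*(-1/686) + 27250/25629 = 4505388123/251291404 + 27250/25629 = 122316282963367/6440347393116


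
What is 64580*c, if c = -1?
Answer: -64580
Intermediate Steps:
64580*c = 64580*(-1) = -64580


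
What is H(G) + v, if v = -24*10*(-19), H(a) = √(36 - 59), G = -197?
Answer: 4560 + I*√23 ≈ 4560.0 + 4.7958*I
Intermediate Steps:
H(a) = I*√23 (H(a) = √(-23) = I*√23)
v = 4560 (v = -240*(-19) = 4560)
H(G) + v = I*√23 + 4560 = 4560 + I*√23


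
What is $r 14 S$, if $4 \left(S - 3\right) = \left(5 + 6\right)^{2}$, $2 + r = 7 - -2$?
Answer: $\frac{6517}{2} \approx 3258.5$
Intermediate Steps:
$r = 7$ ($r = -2 + \left(7 - -2\right) = -2 + \left(7 + 2\right) = -2 + 9 = 7$)
$S = \frac{133}{4}$ ($S = 3 + \frac{\left(5 + 6\right)^{2}}{4} = 3 + \frac{11^{2}}{4} = 3 + \frac{1}{4} \cdot 121 = 3 + \frac{121}{4} = \frac{133}{4} \approx 33.25$)
$r 14 S = 7 \cdot 14 \cdot \frac{133}{4} = 98 \cdot \frac{133}{4} = \frac{6517}{2}$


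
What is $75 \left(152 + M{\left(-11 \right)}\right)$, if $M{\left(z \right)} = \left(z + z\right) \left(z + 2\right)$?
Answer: $26250$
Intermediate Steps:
$M{\left(z \right)} = 2 z \left(2 + z\right)$
$75 \left(152 + M{\left(-11 \right)}\right) = 75 \left(152 + 2 \left(-11\right) \left(2 - 11\right)\right) = 75 \left(152 + 2 \left(-11\right) \left(-9\right)\right) = 75 \left(152 + 198\right) = 75 \cdot 350 = 26250$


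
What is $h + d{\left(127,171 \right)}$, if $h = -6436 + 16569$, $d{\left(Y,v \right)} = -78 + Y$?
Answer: $10182$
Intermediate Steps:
$h = 10133$
$h + d{\left(127,171 \right)} = 10133 + \left(-78 + 127\right) = 10133 + 49 = 10182$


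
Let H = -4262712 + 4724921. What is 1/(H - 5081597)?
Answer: -1/4619388 ≈ -2.1648e-7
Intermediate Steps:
H = 462209
1/(H - 5081597) = 1/(462209 - 5081597) = 1/(-4619388) = -1/4619388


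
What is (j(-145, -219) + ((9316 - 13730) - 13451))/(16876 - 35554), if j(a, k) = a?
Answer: 9005/9339 ≈ 0.96424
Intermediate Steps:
(j(-145, -219) + ((9316 - 13730) - 13451))/(16876 - 35554) = (-145 + ((9316 - 13730) - 13451))/(16876 - 35554) = (-145 + (-4414 - 13451))/(-18678) = (-145 - 17865)*(-1/18678) = -18010*(-1/18678) = 9005/9339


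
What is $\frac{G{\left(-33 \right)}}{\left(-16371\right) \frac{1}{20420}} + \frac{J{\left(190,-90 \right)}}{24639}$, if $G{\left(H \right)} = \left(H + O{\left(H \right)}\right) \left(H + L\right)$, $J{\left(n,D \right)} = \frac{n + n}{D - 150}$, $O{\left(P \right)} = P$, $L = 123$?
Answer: $\frac{3984776735039}{537820092} \approx 7409.1$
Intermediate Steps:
$J{\left(n,D \right)} = \frac{2 n}{-150 + D}$
$G{\left(H \right)} = 2 H \left(123 + H\right)$ ($G{\left(H \right)} = \left(H + H\right) \left(H + 123\right) = 2 H \left(123 + H\right)$)
$\frac{G{\left(-33 \right)}}{\left(-16371\right) \frac{1}{20420}} + \frac{J{\left(190,-90 \right)}}{24639} = \frac{2 \left(-33\right) \left(123 - 33\right)}{\left(-16371\right) \frac{1}{20420}} + \frac{2 \cdot 190 \frac{1}{-150 - 90}}{24639} = \frac{2 \left(-33\right) 90}{\left(-16371\right) \frac{1}{20420}} + 2 \cdot 190 \frac{1}{-240} \cdot \frac{1}{24639} = - \frac{5940}{- \frac{16371}{20420}} + 2 \cdot 190 \left(- \frac{1}{240}\right) \frac{1}{24639} = \left(-5940\right) \left(- \frac{20420}{16371}\right) - \frac{19}{295668} = \frac{13477200}{1819} - \frac{19}{295668} = \frac{3984776735039}{537820092}$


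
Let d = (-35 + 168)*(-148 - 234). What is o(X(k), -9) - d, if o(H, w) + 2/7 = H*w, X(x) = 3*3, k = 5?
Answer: 355073/7 ≈ 50725.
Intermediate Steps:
X(x) = 9
o(H, w) = -2/7 + H*w
d = -50806 (d = 133*(-382) = -50806)
o(X(k), -9) - d = (-2/7 + 9*(-9)) - 1*(-50806) = (-2/7 - 81) + 50806 = -569/7 + 50806 = 355073/7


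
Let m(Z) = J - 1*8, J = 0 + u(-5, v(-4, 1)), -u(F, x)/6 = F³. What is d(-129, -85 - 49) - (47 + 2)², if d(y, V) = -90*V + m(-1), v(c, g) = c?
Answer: 10401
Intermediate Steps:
u(F, x) = -6*F³
J = 750 (J = 0 - 6*(-5)³ = 0 - 6*(-125) = 0 + 750 = 750)
m(Z) = 742 (m(Z) = 750 - 1*8 = 750 - 8 = 742)
d(y, V) = 742 - 90*V (d(y, V) = -90*V + 742 = 742 - 90*V)
d(-129, -85 - 49) - (47 + 2)² = (742 - 90*(-85 - 49)) - (47 + 2)² = (742 - 90*(-134)) - 1*49² = (742 + 12060) - 1*2401 = 12802 - 2401 = 10401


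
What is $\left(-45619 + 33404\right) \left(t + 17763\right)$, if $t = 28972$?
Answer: $-570868025$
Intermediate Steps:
$\left(-45619 + 33404\right) \left(t + 17763\right) = \left(-45619 + 33404\right) \left(28972 + 17763\right) = \left(-12215\right) 46735 = -570868025$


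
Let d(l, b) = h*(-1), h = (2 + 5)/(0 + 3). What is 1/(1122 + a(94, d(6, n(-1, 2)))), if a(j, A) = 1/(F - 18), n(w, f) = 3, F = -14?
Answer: 32/35903 ≈ 0.00089129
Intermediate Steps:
h = 7/3 ≈ 2.3333
d(l, b) = -7/3 (d(l, b) = (7/3)*(-1) = -7/3)
a(j, A) = -1/32 (a(j, A) = 1/(-14 - 18) = 1/(-32) = -1/32)
1/(1122 + a(94, d(6, n(-1, 2)))) = 1/(1122 - 1/32) = 1/(35903/32) = 32/35903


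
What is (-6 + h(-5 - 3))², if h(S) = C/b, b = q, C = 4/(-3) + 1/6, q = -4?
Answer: 18769/576 ≈ 32.585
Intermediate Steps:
C = -7/6 (C = 4*(-⅓) + 1*(⅙) = -4/3 + ⅙ = -7/6 ≈ -1.1667)
b = -4
h(S) = 7/24 (h(S) = -7/6/(-4) = -7/6*(-¼) = 7/24)
(-6 + h(-5 - 3))² = (-6 + 7/24)² = (-137/24)² = 18769/576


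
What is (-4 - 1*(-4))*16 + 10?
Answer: 10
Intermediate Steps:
(-4 - 1*(-4))*16 + 10 = (-4 + 4)*16 + 10 = 0*16 + 10 = 0 + 10 = 10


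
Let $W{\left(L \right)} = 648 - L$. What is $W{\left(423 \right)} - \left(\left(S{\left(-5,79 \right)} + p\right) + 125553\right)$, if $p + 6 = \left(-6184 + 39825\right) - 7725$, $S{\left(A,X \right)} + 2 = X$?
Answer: $-151315$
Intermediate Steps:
$S{\left(A,X \right)} = -2 + X$
$p = 25910$ ($p = -6 + \left(\left(-6184 + 39825\right) - 7725\right) = -6 + \left(33641 - 7725\right) = -6 + 25916 = 25910$)
$W{\left(423 \right)} - \left(\left(S{\left(-5,79 \right)} + p\right) + 125553\right) = \left(648 - 423\right) - \left(\left(\left(-2 + 79\right) + 25910\right) + 125553\right) = \left(648 - 423\right) - \left(\left(77 + 25910\right) + 125553\right) = 225 - \left(25987 + 125553\right) = 225 - 151540 = -151315$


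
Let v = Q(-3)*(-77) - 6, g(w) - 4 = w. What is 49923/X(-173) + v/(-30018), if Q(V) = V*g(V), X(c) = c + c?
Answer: -124888872/865519 ≈ -144.29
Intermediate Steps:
g(w) = 4 + w
X(c) = 2*c
Q(V) = V*(4 + V)
v = 225 (v = -3*(4 - 3)*(-77) - 6 = -3*1*(-77) - 6 = -3*(-77) - 6 = 231 - 6 = 225)
49923/X(-173) + v/(-30018) = 49923/((2*(-173))) + 225/(-30018) = 49923/(-346) + 225*(-1/30018) = 49923*(-1/346) - 75/10006 = -49923/346 - 75/10006 = -124888872/865519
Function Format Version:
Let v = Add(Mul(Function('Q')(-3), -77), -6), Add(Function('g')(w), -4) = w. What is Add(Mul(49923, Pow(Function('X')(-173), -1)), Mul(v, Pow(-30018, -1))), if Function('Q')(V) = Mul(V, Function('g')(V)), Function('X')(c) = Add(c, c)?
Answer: Rational(-124888872, 865519) ≈ -144.29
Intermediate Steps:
Function('g')(w) = Add(4, w)
Function('X')(c) = Mul(2, c)
Function('Q')(V) = Mul(V, Add(4, V))
v = 225 (v = Add(Mul(Mul(-3, Add(4, -3)), -77), -6) = Add(Mul(Mul(-3, 1), -77), -6) = Add(Mul(-3, -77), -6) = Add(231, -6) = 225)
Add(Mul(49923, Pow(Function('X')(-173), -1)), Mul(v, Pow(-30018, -1))) = Add(Mul(49923, Pow(Mul(2, -173), -1)), Mul(225, Pow(-30018, -1))) = Add(Mul(49923, Pow(-346, -1)), Mul(225, Rational(-1, 30018))) = Add(Mul(49923, Rational(-1, 346)), Rational(-75, 10006)) = Add(Rational(-49923, 346), Rational(-75, 10006)) = Rational(-124888872, 865519)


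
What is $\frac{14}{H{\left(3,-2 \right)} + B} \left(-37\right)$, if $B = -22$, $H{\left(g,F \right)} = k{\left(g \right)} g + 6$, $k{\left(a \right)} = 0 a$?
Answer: $\frac{259}{8} \approx 32.375$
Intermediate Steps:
$k{\left(a \right)} = 0$
$H{\left(g,F \right)} = 6$ ($H{\left(g,F \right)} = 0 g + 6 = 0 + 6 = 6$)
$\frac{14}{H{\left(3,-2 \right)} + B} \left(-37\right) = \frac{14}{6 - 22} \left(-37\right) = \frac{14}{-16} \left(-37\right) = 14 \left(- \frac{1}{16}\right) \left(-37\right) = \left(- \frac{7}{8}\right) \left(-37\right) = \frac{259}{8}$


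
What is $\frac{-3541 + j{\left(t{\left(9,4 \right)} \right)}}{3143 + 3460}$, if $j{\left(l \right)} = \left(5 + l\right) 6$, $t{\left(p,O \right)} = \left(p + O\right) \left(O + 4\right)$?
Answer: $- \frac{2887}{6603} \approx -0.43723$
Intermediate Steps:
$t{\left(p,O \right)} = \left(4 + O\right) \left(O + p\right)$ ($t{\left(p,O \right)} = \left(O + p\right) \left(4 + O\right) = \left(4 + O\right) \left(O + p\right)$)
$j{\left(l \right)} = 30 + 6 l$
$\frac{-3541 + j{\left(t{\left(9,4 \right)} \right)}}{3143 + 3460} = \frac{-3541 + \left(30 + 6 \left(4^{2} + 4 \cdot 4 + 4 \cdot 9 + 4 \cdot 9\right)\right)}{3143 + 3460} = \frac{-3541 + \left(30 + 6 \left(16 + 16 + 36 + 36\right)\right)}{6603} = \left(-3541 + \left(30 + 6 \cdot 104\right)\right) \frac{1}{6603} = \left(-3541 + \left(30 + 624\right)\right) \frac{1}{6603} = \left(-3541 + 654\right) \frac{1}{6603} = \left(-2887\right) \frac{1}{6603} = - \frac{2887}{6603}$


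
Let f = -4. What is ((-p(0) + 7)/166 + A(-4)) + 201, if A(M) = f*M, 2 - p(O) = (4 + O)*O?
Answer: 36027/166 ≈ 217.03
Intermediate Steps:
p(O) = 2 - O*(4 + O) (p(O) = 2 - (4 + O)*O = 2 - O*(4 + O))
A(M) = -4*M
((-p(0) + 7)/166 + A(-4)) + 201 = ((-(2 - 1*0² - 4*0) + 7)/166 - 4*(-4)) + 201 = ((-(2 - 1*0 + 0) + 7)*(1/166) + 16) + 201 = ((-(2 + 0 + 0) + 7)*(1/166) + 16) + 201 = ((-1*2 + 7)*(1/166) + 16) + 201 = ((-2 + 7)*(1/166) + 16) + 201 = (5*(1/166) + 16) + 201 = (5/166 + 16) + 201 = 2661/166 + 201 = 36027/166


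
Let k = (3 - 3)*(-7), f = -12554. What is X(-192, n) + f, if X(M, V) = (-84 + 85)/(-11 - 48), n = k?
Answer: -740687/59 ≈ -12554.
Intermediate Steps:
k = 0 (k = 0*(-7) = 0)
n = 0
X(M, V) = -1/59 (X(M, V) = 1/(-59) = 1*(-1/59) = -1/59)
X(-192, n) + f = -1/59 - 12554 = -740687/59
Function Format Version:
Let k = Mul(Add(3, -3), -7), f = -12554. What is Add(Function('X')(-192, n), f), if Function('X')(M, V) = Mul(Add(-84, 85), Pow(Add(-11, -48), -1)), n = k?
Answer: Rational(-740687, 59) ≈ -12554.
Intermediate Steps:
k = 0 (k = Mul(0, -7) = 0)
n = 0
Function('X')(M, V) = Rational(-1, 59) (Function('X')(M, V) = Mul(1, Pow(-59, -1)) = Mul(1, Rational(-1, 59)) = Rational(-1, 59))
Add(Function('X')(-192, n), f) = Add(Rational(-1, 59), -12554) = Rational(-740687, 59)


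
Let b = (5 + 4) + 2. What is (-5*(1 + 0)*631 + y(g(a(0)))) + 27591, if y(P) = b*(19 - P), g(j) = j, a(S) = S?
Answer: 24645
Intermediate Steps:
b = 11 (b = 9 + 2 = 11)
y(P) = 209 - 11*P (y(P) = 11*(19 - P) = 209 - 11*P)
(-5*(1 + 0)*631 + y(g(a(0)))) + 27591 = (-5*(1 + 0)*631 + (209 - 11*0)) + 27591 = (-5*1*631 + (209 + 0)) + 27591 = (-5*631 + 209) + 27591 = (-3155 + 209) + 27591 = -2946 + 27591 = 24645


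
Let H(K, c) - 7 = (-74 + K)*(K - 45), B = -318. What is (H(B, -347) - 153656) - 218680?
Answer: -230033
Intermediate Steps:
H(K, c) = 7 + (-74 + K)*(-45 + K) (H(K, c) = 7 + (-74 + K)*(K - 45) = 7 + (-74 + K)*(-45 + K))
(H(B, -347) - 153656) - 218680 = ((3337 + (-318)² - 119*(-318)) - 153656) - 218680 = ((3337 + 101124 + 37842) - 153656) - 218680 = (142303 - 153656) - 218680 = -11353 - 218680 = -230033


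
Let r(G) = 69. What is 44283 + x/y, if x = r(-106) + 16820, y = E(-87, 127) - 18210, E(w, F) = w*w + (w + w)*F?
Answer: 1449764248/32739 ≈ 44283.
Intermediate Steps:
E(w, F) = w**2 + 2*F*w (E(w, F) = w**2 + (2*w)*F = w**2 + 2*F*w)
y = -32739 (y = -87*(-87 + 2*127) - 18210 = -87*(-87 + 254) - 18210 = -87*167 - 18210 = -14529 - 18210 = -32739)
x = 16889 (x = 69 + 16820 = 16889)
44283 + x/y = 44283 + 16889/(-32739) = 44283 + 16889*(-1/32739) = 44283 - 16889/32739 = 1449764248/32739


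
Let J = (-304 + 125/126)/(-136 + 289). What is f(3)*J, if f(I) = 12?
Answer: -76358/3213 ≈ -23.765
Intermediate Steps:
J = -38179/19278 (J = (-304 + 125*(1/126))/153 = (-304 + 125/126)*(1/153) = -38179/126*1/153 = -38179/19278 ≈ -1.9804)
f(3)*J = 12*(-38179/19278) = -76358/3213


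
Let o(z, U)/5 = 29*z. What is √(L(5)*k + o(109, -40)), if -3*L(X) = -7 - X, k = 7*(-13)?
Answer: √15441 ≈ 124.26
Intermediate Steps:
o(z, U) = 145*z (o(z, U) = 5*(29*z) = 145*z)
k = -91
L(X) = 7/3 + X/3 (L(X) = -(-7 - X)/3 = 7/3 + X/3)
√(L(5)*k + o(109, -40)) = √((7/3 + (⅓)*5)*(-91) + 145*109) = √((7/3 + 5/3)*(-91) + 15805) = √(4*(-91) + 15805) = √(-364 + 15805) = √15441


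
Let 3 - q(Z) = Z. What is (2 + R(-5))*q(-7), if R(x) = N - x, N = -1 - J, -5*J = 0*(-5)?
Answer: 60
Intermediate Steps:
J = 0 (J = -0*(-5) = -1/5*0 = 0)
q(Z) = 3 - Z
N = -1 (N = -1 - 1*0 = -1 + 0 = -1)
R(x) = -1 - x
(2 + R(-5))*q(-7) = (2 + (-1 - 1*(-5)))*(3 - 1*(-7)) = (2 + (-1 + 5))*(3 + 7) = (2 + 4)*10 = 6*10 = 60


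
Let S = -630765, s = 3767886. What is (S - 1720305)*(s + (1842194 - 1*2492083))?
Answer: -7330629206790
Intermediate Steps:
(S - 1720305)*(s + (1842194 - 1*2492083)) = (-630765 - 1720305)*(3767886 + (1842194 - 1*2492083)) = -2351070*(3767886 + (1842194 - 2492083)) = -2351070*(3767886 - 649889) = -2351070*3117997 = -7330629206790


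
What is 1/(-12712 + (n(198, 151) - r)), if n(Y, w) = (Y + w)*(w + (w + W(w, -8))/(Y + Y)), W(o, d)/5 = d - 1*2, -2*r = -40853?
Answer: 396/7781207 ≈ 5.0892e-5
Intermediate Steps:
r = 40853/2 (r = -½*(-40853) = 40853/2 ≈ 20427.)
W(o, d) = -10 + 5*d (W(o, d) = 5*(d - 1*2) = 5*(d - 2) = 5*(-2 + d) = -10 + 5*d)
n(Y, w) = (Y + w)*(w + (-50 + w)/(2*Y)) (n(Y, w) = (Y + w)*(w + (w + (-10 + 5*(-8)))/(Y + Y)) = (Y + w)*(w + (w + (-10 - 40))/((2*Y))) = (Y + w)*(w + (w - 50)*(1/(2*Y))) = (Y + w)*(w + (-50 + w)*(1/(2*Y))) = (Y + w)*(w + (-50 + w)/(2*Y)))
1/(-12712 + (n(198, 151) - r)) = 1/(-12712 + ((-25 + 151² + (½)*151 + 198*151 + (½)*151²/198 - 25*151/198) - 1*40853/2)) = 1/(-12712 + ((-25 + 22801 + 151/2 + 29898 + (½)*(1/198)*22801 - 25*151*1/198) - 40853/2)) = 1/(-12712 + ((-25 + 22801 + 151/2 + 29898 + 22801/396 - 3775/198) - 40853/2)) = 1/(-12712 + (20904053/396 - 40853/2)) = 1/(-12712 + 12815159/396) = 1/(7781207/396) = 396/7781207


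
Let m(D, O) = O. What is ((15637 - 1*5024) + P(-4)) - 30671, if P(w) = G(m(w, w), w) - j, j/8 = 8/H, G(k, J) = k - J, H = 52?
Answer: -260770/13 ≈ -20059.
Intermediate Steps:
j = 16/13 (j = 8*(8/52) = 8*(8*(1/52)) = 8*(2/13) = 16/13 ≈ 1.2308)
P(w) = -16/13 (P(w) = (w - w) - 1*16/13 = 0 - 16/13 = -16/13)
((15637 - 1*5024) + P(-4)) - 30671 = ((15637 - 1*5024) - 16/13) - 30671 = ((15637 - 5024) - 16/13) - 30671 = (10613 - 16/13) - 30671 = 137953/13 - 30671 = -260770/13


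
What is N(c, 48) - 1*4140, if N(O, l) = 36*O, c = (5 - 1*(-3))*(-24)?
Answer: -11052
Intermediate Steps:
c = -192 (c = (5 + 3)*(-24) = 8*(-24) = -192)
N(c, 48) - 1*4140 = 36*(-192) - 1*4140 = -6912 - 4140 = -11052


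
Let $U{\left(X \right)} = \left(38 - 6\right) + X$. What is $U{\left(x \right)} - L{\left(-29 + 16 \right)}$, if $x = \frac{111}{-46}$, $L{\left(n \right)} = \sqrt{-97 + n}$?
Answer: $\frac{1361}{46} - i \sqrt{110} \approx 29.587 - 10.488 i$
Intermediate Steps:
$x = - \frac{111}{46}$ ($x = 111 \left(- \frac{1}{46}\right) = - \frac{111}{46} \approx -2.413$)
$U{\left(X \right)} = 32 + X$
$U{\left(x \right)} - L{\left(-29 + 16 \right)} = \left(32 - \frac{111}{46}\right) - \sqrt{-97 + \left(-29 + 16\right)} = \frac{1361}{46} - \sqrt{-97 - 13} = \frac{1361}{46} - \sqrt{-110} = \frac{1361}{46} - i \sqrt{110}$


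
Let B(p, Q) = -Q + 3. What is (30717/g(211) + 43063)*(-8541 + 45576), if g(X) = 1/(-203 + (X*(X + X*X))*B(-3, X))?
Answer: -2233342331636268600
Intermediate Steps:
B(p, Q) = 3 - Q
g(X) = 1/(-203 + X*(3 - X)*(X + X²)) (g(X) = 1/(-203 + (X*(X + X*X))*(3 - X)) = 1/(-203 + (X*(X + X²))*(3 - X)) = 1/(-203 + X*(3 - X)*(X + X²)))
(30717/g(211) + 43063)*(-8541 + 45576) = (30717/((-1/(203 + 211²*(-3 + 211) + 211³*(-3 + 211)))) + 43063)*(-8541 + 45576) = (30717/((-1/(203 + 44521*208 + 9393931*208))) + 43063)*37035 = (30717/((-1/(203 + 9260368 + 1953937648))) + 43063)*37035 = (30717/((-1/1963198219)) + 43063)*37035 = (30717/((-1*1/1963198219)) + 43063)*37035 = (30717/(-1/1963198219) + 43063)*37035 = (30717*(-1963198219) + 43063)*37035 = (-60303559693023 + 43063)*37035 = -60303559649960*37035 = -2233342331636268600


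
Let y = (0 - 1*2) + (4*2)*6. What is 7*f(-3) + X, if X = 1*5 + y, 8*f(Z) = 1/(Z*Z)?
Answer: 3679/72 ≈ 51.097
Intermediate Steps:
f(Z) = 1/(8*Z²) (f(Z) = (1/(Z*Z))/8 = 1/(8*Z²))
y = 46 (y = (0 - 2) + 8*6 = -2 + 48 = 46)
X = 51 (X = 1*5 + 46 = 5 + 46 = 51)
7*f(-3) + X = 7*((⅛)/(-3)²) + 51 = 7*((⅛)*(⅑)) + 51 = 7*(1/72) + 51 = 7/72 + 51 = 3679/72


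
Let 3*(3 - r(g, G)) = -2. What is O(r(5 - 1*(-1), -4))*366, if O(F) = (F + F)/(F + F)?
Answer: 366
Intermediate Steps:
r(g, G) = 11/3 (r(g, G) = 3 - ⅓*(-2) = 3 + ⅔ = 11/3)
O(F) = 1 (O(F) = (2*F)/((2*F)) = (2*F)*(1/(2*F)) = 1)
O(r(5 - 1*(-1), -4))*366 = 1*366 = 366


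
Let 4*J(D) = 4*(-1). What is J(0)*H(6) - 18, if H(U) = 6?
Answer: -24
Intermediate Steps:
J(D) = -1 (J(D) = (4*(-1))/4 = (¼)*(-4) = -1)
J(0)*H(6) - 18 = -1*6 - 18 = -6 - 18 = -24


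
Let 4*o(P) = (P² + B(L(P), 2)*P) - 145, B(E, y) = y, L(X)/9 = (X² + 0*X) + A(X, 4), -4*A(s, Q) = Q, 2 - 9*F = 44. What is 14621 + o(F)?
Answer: 525163/36 ≈ 14588.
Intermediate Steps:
F = -14/3 (F = 2/9 - ⅑*44 = 2/9 - 44/9 = -14/3 ≈ -4.6667)
A(s, Q) = -Q/4
L(X) = -9 + 9*X² (L(X) = 9*((X² + 0*X) - ¼*4) = 9*((X² + 0) - 1) = 9*(X² - 1) = 9*(-1 + X²) = -9 + 9*X²)
o(P) = -145/4 + P/2 + P²/4 (o(P) = ((P² + 2*P) - 145)/4 = (-145 + P² + 2*P)/4 = -145/4 + P/2 + P²/4)
14621 + o(F) = 14621 + (-145/4 + (½)*(-14/3) + (-14/3)²/4) = 14621 + (-145/4 - 7/3 + (¼)*(196/9)) = 14621 + (-145/4 - 7/3 + 49/9) = 14621 - 1193/36 = 525163/36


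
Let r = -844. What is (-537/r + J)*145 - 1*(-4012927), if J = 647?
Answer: 3466168113/844 ≈ 4.1068e+6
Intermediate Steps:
(-537/r + J)*145 - 1*(-4012927) = (-537/(-844) + 647)*145 - 1*(-4012927) = (-537*(-1/844) + 647)*145 + 4012927 = (537/844 + 647)*145 + 4012927 = (546605/844)*145 + 4012927 = 79257725/844 + 4012927 = 3466168113/844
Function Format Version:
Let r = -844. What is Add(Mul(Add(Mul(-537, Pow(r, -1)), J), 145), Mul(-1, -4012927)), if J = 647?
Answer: Rational(3466168113, 844) ≈ 4.1068e+6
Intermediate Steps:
Add(Mul(Add(Mul(-537, Pow(r, -1)), J), 145), Mul(-1, -4012927)) = Add(Mul(Add(Mul(-537, Pow(-844, -1)), 647), 145), Mul(-1, -4012927)) = Add(Mul(Add(Mul(-537, Rational(-1, 844)), 647), 145), 4012927) = Add(Mul(Add(Rational(537, 844), 647), 145), 4012927) = Add(Mul(Rational(546605, 844), 145), 4012927) = Add(Rational(79257725, 844), 4012927) = Rational(3466168113, 844)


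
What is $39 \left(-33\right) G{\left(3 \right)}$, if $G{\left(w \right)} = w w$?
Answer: $-11583$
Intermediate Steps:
$G{\left(w \right)} = w^{2}$
$39 \left(-33\right) G{\left(3 \right)} = 39 \left(-33\right) 3^{2} = \left(-1287\right) 9 = -11583$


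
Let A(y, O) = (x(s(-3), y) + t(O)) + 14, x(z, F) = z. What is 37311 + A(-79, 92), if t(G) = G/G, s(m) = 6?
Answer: 37332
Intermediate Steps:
t(G) = 1
A(y, O) = 21 (A(y, O) = (6 + 1) + 14 = 7 + 14 = 21)
37311 + A(-79, 92) = 37311 + 21 = 37332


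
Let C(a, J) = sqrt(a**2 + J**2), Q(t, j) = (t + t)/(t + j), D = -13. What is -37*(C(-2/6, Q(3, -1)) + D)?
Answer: 481 - 37*sqrt(82)/3 ≈ 369.32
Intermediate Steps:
Q(t, j) = 2*t/(j + t) (Q(t, j) = (2*t)/(j + t) = 2*t/(j + t))
C(a, J) = sqrt(J**2 + a**2)
-37*(C(-2/6, Q(3, -1)) + D) = -37*(sqrt((2*3/(-1 + 3))**2 + (-2/6)**2) - 13) = -37*(sqrt((2*3/2)**2 + (-2*1/6)**2) - 13) = -37*(sqrt((2*3*(1/2))**2 + (-1/3)**2) - 13) = -37*(sqrt(3**2 + 1/9) - 13) = -37*(sqrt(9 + 1/9) - 13) = -37*(sqrt(82/9) - 13) = -37*(sqrt(82)/3 - 13) = -37*(-13 + sqrt(82)/3) = 481 - 37*sqrt(82)/3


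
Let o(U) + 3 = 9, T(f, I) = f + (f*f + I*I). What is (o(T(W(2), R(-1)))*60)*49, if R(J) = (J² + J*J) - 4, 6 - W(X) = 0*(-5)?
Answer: 17640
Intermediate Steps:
W(X) = 6 (W(X) = 6 - 0*(-5) = 6 - 1*0 = 6 + 0 = 6)
R(J) = -4 + 2*J² (R(J) = (J² + J²) - 4 = 2*J² - 4 = -4 + 2*J²)
T(f, I) = f + I² + f² (T(f, I) = f + (f² + I²) = f + (I² + f²) = f + I² + f²)
o(U) = 6 (o(U) = -3 + 9 = 6)
(o(T(W(2), R(-1)))*60)*49 = (6*60)*49 = 360*49 = 17640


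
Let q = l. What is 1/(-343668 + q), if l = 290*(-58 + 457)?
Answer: -1/227958 ≈ -4.3868e-6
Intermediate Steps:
l = 115710 (l = 290*399 = 115710)
q = 115710
1/(-343668 + q) = 1/(-343668 + 115710) = 1/(-227958) = -1/227958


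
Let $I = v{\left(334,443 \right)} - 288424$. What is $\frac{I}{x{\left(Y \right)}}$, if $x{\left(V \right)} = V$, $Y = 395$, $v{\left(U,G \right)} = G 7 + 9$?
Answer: $- \frac{285314}{395} \approx -722.31$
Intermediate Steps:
$v{\left(U,G \right)} = 9 + 7 G$ ($v{\left(U,G \right)} = 7 G + 9 = 9 + 7 G$)
$I = -285314$ ($I = \left(9 + 7 \cdot 443\right) - 288424 = \left(9 + 3101\right) - 288424 = 3110 - 288424 = -285314$)
$\frac{I}{x{\left(Y \right)}} = - \frac{285314}{395}$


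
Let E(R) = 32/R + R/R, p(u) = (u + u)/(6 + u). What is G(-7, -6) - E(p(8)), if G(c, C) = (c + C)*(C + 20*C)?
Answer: 1609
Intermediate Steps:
G(c, C) = 21*C*(C + c) (G(c, C) = (C + c)*(21*C) = 21*C*(C + c))
p(u) = 2*u/(6 + u) (p(u) = (2*u)/(6 + u) = 2*u/(6 + u))
E(R) = 1 + 32/R (E(R) = 32/R + 1 = 1 + 32/R)
G(-7, -6) - E(p(8)) = 21*(-6)*(-6 - 7) - (32 + 2*8/(6 + 8))/(2*8/(6 + 8)) = 21*(-6)*(-13) - (32 + 2*8/14)/(2*8/14) = 1638 - (32 + 2*8*(1/14))/(2*8*(1/14)) = 1638 - (32 + 8/7)/8/7 = 1638 - 7*232/(8*7) = 1638 - 1*29 = 1638 - 29 = 1609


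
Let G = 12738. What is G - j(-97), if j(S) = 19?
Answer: 12719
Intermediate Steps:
G - j(-97) = 12738 - 1*19 = 12738 - 19 = 12719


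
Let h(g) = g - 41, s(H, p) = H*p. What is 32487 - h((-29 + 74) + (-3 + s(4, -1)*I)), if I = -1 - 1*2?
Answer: 32474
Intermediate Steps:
I = -3 (I = -1 - 2 = -3)
h(g) = -41 + g
32487 - h((-29 + 74) + (-3 + s(4, -1)*I)) = 32487 - (-41 + ((-29 + 74) + (-3 + (4*(-1))*(-3)))) = 32487 - (-41 + (45 + (-3 - 4*(-3)))) = 32487 - (-41 + (45 + (-3 + 12))) = 32487 - (-41 + (45 + 9)) = 32487 - (-41 + 54) = 32487 - 1*13 = 32487 - 13 = 32474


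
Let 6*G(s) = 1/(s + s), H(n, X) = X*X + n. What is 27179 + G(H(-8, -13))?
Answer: 52509829/1932 ≈ 27179.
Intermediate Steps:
H(n, X) = n + X**2 (H(n, X) = X**2 + n = n + X**2)
G(s) = 1/(12*s) (G(s) = 1/(6*(s + s)) = 1/(6*((2*s))) = (1/(2*s))/6 = 1/(12*s))
27179 + G(H(-8, -13)) = 27179 + 1/(12*(-8 + (-13)**2)) = 27179 + 1/(12*(-8 + 169)) = 27179 + (1/12)/161 = 27179 + (1/12)*(1/161) = 27179 + 1/1932 = 52509829/1932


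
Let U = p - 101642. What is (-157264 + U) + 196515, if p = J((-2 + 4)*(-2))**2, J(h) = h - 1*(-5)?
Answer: -62390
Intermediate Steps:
J(h) = 5 + h (J(h) = h + 5 = 5 + h)
p = 1 (p = (5 + (-2 + 4)*(-2))**2 = (5 + 2*(-2))**2 = (5 - 4)**2 = 1**2 = 1)
U = -101641 (U = 1 - 101642 = -101641)
(-157264 + U) + 196515 = (-157264 - 101641) + 196515 = -258905 + 196515 = -62390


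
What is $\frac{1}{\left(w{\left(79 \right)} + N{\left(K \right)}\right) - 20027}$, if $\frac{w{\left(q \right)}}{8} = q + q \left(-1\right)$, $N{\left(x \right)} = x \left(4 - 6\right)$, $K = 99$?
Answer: $- \frac{1}{20225} \approx -4.9444 \cdot 10^{-5}$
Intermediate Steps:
$N{\left(x \right)} = - 2 x$ ($N{\left(x \right)} = x \left(-2\right) = - 2 x$)
$w{\left(q \right)} = 0$ ($w{\left(q \right)} = 8 \left(q + q \left(-1\right)\right) = 8 \left(q - q\right) = 8 \cdot 0 = 0$)
$\frac{1}{\left(w{\left(79 \right)} + N{\left(K \right)}\right) - 20027} = \frac{1}{\left(0 - 198\right) - 20027} = \frac{1}{-198 - 20027} = \frac{1}{-20225} = - \frac{1}{20225}$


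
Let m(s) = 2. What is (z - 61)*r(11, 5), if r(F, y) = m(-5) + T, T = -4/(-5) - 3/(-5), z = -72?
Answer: -2261/5 ≈ -452.20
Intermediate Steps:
T = 7/5 (T = -4*(-⅕) - 3*(-⅕) = ⅘ + ⅗ = 7/5 ≈ 1.4000)
r(F, y) = 17/5 (r(F, y) = 2 + 7/5 = 17/5)
(z - 61)*r(11, 5) = (-72 - 61)*(17/5) = -133*17/5 = -2261/5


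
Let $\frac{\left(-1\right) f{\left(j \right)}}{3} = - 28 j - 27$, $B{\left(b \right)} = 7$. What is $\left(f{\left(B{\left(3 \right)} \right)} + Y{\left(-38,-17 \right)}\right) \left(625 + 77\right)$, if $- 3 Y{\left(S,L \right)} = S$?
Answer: $478530$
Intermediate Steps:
$Y{\left(S,L \right)} = - \frac{S}{3}$
$f{\left(j \right)} = 81 + 84 j$ ($f{\left(j \right)} = - 3 \left(- 28 j - 27\right) = - 3 \left(-27 - 28 j\right) = 81 + 84 j$)
$\left(f{\left(B{\left(3 \right)} \right)} + Y{\left(-38,-17 \right)}\right) \left(625 + 77\right) = \left(\left(81 + 84 \cdot 7\right) - - \frac{38}{3}\right) \left(625 + 77\right) = \left(\left(81 + 588\right) + \frac{38}{3}\right) 702 = \left(669 + \frac{38}{3}\right) 702 = \frac{2045}{3} \cdot 702 = 478530$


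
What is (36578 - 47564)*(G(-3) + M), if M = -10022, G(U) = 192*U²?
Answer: 91117884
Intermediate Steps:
(36578 - 47564)*(G(-3) + M) = (36578 - 47564)*(192*(-3)² - 10022) = -10986*(192*9 - 10022) = -10986*(1728 - 10022) = -10986*(-8294) = 91117884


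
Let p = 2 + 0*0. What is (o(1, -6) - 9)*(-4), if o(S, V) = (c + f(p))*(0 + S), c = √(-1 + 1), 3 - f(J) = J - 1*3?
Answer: 20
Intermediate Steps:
p = 2 (p = 2 + 0 = 2)
f(J) = 6 - J (f(J) = 3 - (J - 1*3) = 3 - (J - 3) = 3 - (-3 + J) = 3 + (3 - J) = 6 - J)
c = 0 (c = √0 = 0)
o(S, V) = 4*S (o(S, V) = (0 + (6 - 1*2))*(0 + S) = (0 + (6 - 2))*S = (0 + 4)*S = 4*S)
(o(1, -6) - 9)*(-4) = (4*1 - 9)*(-4) = (4 - 9)*(-4) = -5*(-4) = 20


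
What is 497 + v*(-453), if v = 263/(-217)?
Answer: 226988/217 ≈ 1046.0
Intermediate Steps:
v = -263/217 (v = 263*(-1/217) = -263/217 ≈ -1.2120)
497 + v*(-453) = 497 - 263/217*(-453) = 497 + 119139/217 = 226988/217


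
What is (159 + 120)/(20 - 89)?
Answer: -93/23 ≈ -4.0435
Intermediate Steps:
(159 + 120)/(20 - 89) = 279/(-69) = 279*(-1/69) = -93/23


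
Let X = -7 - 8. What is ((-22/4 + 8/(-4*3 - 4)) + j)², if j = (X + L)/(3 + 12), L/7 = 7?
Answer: 3136/225 ≈ 13.938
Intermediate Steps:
L = 49 (L = 7*7 = 49)
X = -15
j = 34/15 (j = (-15 + 49)/(3 + 12) = 34/15 ≈ 2.2667)
((-22/4 + 8/(-4*3 - 4)) + j)² = ((-22/4 + 8/(-4*3 - 4)) + 34/15)² = ((-22*¼ + 8/(-12 - 4)) + 34/15)² = ((-11/2 + 8/(-16)) + 34/15)² = ((-11/2 + 8*(-1/16)) + 34/15)² = ((-11/2 - ½) + 34/15)² = (-6 + 34/15)² = (-56/15)² = 3136/225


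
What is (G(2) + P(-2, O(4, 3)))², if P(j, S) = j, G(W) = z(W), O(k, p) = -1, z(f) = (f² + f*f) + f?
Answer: 64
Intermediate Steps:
z(f) = f + 2*f² (z(f) = (f² + f²) + f = 2*f² + f = f + 2*f²)
G(W) = W*(1 + 2*W)
(G(2) + P(-2, O(4, 3)))² = (2*(1 + 2*2) - 2)² = (2*(1 + 4) - 2)² = (2*5 - 2)² = (10 - 2)² = 8² = 64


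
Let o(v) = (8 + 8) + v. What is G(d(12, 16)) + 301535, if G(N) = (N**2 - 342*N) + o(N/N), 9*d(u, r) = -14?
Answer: 24469000/81 ≈ 3.0209e+5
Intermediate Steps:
d(u, r) = -14/9 (d(u, r) = (1/9)*(-14) = -14/9)
o(v) = 16 + v
G(N) = 17 + N**2 - 342*N (G(N) = (N**2 - 342*N) + (16 + N/N) = (N**2 - 342*N) + (16 + 1) = (N**2 - 342*N) + 17 = 17 + N**2 - 342*N)
G(d(12, 16)) + 301535 = (17 + (-14/9)**2 - 342*(-14/9)) + 301535 = (17 + 196/81 + 532) + 301535 = 44665/81 + 301535 = 24469000/81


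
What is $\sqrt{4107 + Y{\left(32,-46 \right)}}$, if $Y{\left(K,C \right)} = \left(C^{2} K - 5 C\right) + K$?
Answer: $3 \sqrt{8009} \approx 268.48$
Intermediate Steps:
$Y{\left(K,C \right)} = K - 5 C + K C^{2}$ ($Y{\left(K,C \right)} = \left(K C^{2} - 5 C\right) + K = \left(- 5 C + K C^{2}\right) + K = K - 5 C + K C^{2}$)
$\sqrt{4107 + Y{\left(32,-46 \right)}} = \sqrt{4107 + \left(32 - -230 + 32 \left(-46\right)^{2}\right)} = \sqrt{4107 + \left(32 + 230 + 32 \cdot 2116\right)} = \sqrt{4107 + \left(32 + 230 + 67712\right)} = \sqrt{4107 + 67974} = \sqrt{72081} = 3 \sqrt{8009}$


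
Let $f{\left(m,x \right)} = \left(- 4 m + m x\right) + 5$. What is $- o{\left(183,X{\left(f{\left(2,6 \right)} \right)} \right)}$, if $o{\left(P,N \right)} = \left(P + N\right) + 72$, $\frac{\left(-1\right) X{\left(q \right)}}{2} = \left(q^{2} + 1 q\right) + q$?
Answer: $-57$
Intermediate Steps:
$f{\left(m,x \right)} = 5 - 4 m + m x$
$X{\left(q \right)} = - 4 q - 2 q^{2}$ ($X{\left(q \right)} = - 2 \left(\left(q^{2} + 1 q\right) + q\right) = - 2 \left(\left(q^{2} + q\right) + q\right) = - 2 \left(\left(q + q^{2}\right) + q\right) = - 2 \left(q^{2} + 2 q\right) = - 4 q - 2 q^{2}$)
$o{\left(P,N \right)} = 72 + N + P$ ($o{\left(P,N \right)} = \left(N + P\right) + 72 = 72 + N + P$)
$- o{\left(183,X{\left(f{\left(2,6 \right)} \right)} \right)} = - (72 - 2 \left(5 - 8 + 2 \cdot 6\right) \left(2 + \left(5 - 8 + 2 \cdot 6\right)\right) + 183) = - (72 - 2 \left(5 - 8 + 12\right) \left(2 + \left(5 - 8 + 12\right)\right) + 183) = - (72 - 18 \left(2 + 9\right) + 183) = - (72 - 18 \cdot 11 + 183) = - (72 - 198 + 183) = \left(-1\right) 57 = -57$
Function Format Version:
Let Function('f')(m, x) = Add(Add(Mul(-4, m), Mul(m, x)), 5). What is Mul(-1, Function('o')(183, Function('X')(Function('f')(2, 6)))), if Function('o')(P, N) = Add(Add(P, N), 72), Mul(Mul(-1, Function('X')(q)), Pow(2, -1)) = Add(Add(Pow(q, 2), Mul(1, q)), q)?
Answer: -57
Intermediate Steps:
Function('f')(m, x) = Add(5, Mul(-4, m), Mul(m, x))
Function('X')(q) = Add(Mul(-4, q), Mul(-2, Pow(q, 2))) (Function('X')(q) = Mul(-2, Add(Add(Pow(q, 2), Mul(1, q)), q)) = Mul(-2, Add(Add(Pow(q, 2), q), q)) = Mul(-2, Add(Add(q, Pow(q, 2)), q)) = Mul(-2, Add(Pow(q, 2), Mul(2, q))) = Add(Mul(-4, q), Mul(-2, Pow(q, 2))))
Function('o')(P, N) = Add(72, N, P) (Function('o')(P, N) = Add(Add(N, P), 72) = Add(72, N, P))
Mul(-1, Function('o')(183, Function('X')(Function('f')(2, 6)))) = Mul(-1, Add(72, Mul(-2, Add(5, Mul(-4, 2), Mul(2, 6)), Add(2, Add(5, Mul(-4, 2), Mul(2, 6)))), 183)) = Mul(-1, Add(72, Mul(-2, Add(5, -8, 12), Add(2, Add(5, -8, 12))), 183)) = Mul(-1, Add(72, Mul(-2, 9, Add(2, 9)), 183)) = Mul(-1, Add(72, Mul(-2, 9, 11), 183)) = Mul(-1, Add(72, -198, 183)) = Mul(-1, 57) = -57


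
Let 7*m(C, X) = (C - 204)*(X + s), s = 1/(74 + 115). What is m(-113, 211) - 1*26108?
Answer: -47182844/1323 ≈ -35664.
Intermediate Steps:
s = 1/189 ≈ 0.0052910
m(C, X) = (-204 + C)*(1/189 + X)/7 (m(C, X) = ((C - 204)*(X + 1/189))/7 = ((-204 + C)*(1/189 + X))/7 = (-204 + C)*(1/189 + X)/7)
m(-113, 211) - 1*26108 = (-68/441 - 204/7*211 + (1/1323)*(-113) + (1/7)*(-113)*211) - 1*26108 = (-68/441 - 43044/7 - 113/1323 - 23843/7) - 26108 = -12641960/1323 - 26108 = -47182844/1323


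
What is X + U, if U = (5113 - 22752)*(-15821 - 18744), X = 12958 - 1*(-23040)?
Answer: 609728033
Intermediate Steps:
X = 35998 (X = 12958 + 23040 = 35998)
U = 609692035 (U = -17639*(-34565) = 609692035)
X + U = 35998 + 609692035 = 609728033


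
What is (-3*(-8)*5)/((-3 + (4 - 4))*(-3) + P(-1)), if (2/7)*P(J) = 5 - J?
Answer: 4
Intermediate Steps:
P(J) = 35/2 - 7*J/2 (P(J) = 7*(5 - J)/2 = 35/2 - 7*J/2)
(-3*(-8)*5)/((-3 + (4 - 4))*(-3) + P(-1)) = (-3*(-8)*5)/((-3 + (4 - 4))*(-3) + (35/2 - 7/2*(-1))) = (24*5)/((-3 + 0)*(-3) + (35/2 + 7/2)) = 120/(-3*(-3) + 21) = 120/(9 + 21) = 120/30 = 120*(1/30) = 4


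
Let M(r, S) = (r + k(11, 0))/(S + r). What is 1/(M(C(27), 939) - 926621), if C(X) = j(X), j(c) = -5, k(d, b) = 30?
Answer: -934/865463989 ≈ -1.0792e-6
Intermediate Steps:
C(X) = -5
M(r, S) = (30 + r)/(S + r) (M(r, S) = (r + 30)/(S + r) = (30 + r)/(S + r))
1/(M(C(27), 939) - 926621) = 1/((30 - 5)/(939 - 5) - 926621) = 1/(25/934 - 926621) = 1/(-865463989/934) = -934/865463989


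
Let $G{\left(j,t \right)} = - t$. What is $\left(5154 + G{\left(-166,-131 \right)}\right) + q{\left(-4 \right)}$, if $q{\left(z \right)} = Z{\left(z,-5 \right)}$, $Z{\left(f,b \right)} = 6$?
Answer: $5291$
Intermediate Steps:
$q{\left(z \right)} = 6$
$\left(5154 + G{\left(-166,-131 \right)}\right) + q{\left(-4 \right)} = \left(5154 - -131\right) + 6 = \left(5154 + 131\right) + 6 = 5285 + 6 = 5291$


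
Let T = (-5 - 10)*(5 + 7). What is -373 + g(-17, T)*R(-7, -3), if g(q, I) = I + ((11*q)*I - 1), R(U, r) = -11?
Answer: -368642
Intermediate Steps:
T = -180 (T = -15*12 = -180)
g(q, I) = -1 + I + 11*I*q (g(q, I) = I + (11*I*q - 1) = I + (-1 + 11*I*q) = -1 + I + 11*I*q)
-373 + g(-17, T)*R(-7, -3) = -373 + (-1 - 180 + 11*(-180)*(-17))*(-11) = -373 + (-1 - 180 + 33660)*(-11) = -373 + 33479*(-11) = -373 - 368269 = -368642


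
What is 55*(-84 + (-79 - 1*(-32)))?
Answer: -7205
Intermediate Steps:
55*(-84 + (-79 - 1*(-32))) = 55*(-84 + (-79 + 32)) = 55*(-84 - 47) = 55*(-131) = -7205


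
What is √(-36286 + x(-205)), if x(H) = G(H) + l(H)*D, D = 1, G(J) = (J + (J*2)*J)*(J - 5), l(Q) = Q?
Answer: I*√17643941 ≈ 4200.5*I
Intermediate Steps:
G(J) = (-5 + J)*(J + 2*J²) (G(J) = (J + (2*J)*J)*(-5 + J) = (J + 2*J²)*(-5 + J) = (-5 + J)*(J + 2*J²))
x(H) = H + H*(-5 - 9*H + 2*H²) (x(H) = H*(-5 - 9*H + 2*H²) + H*1 = H*(-5 - 9*H + 2*H²) + H = H + H*(-5 - 9*H + 2*H²))
√(-36286 + x(-205)) = √(-36286 - 205*(-4 - 9*(-205) + 2*(-205)²)) = √(-36286 - 205*(-4 + 1845 + 2*42025)) = √(-36286 - 205*(-4 + 1845 + 84050)) = √(-36286 - 205*85891) = √(-36286 - 17607655) = √(-17643941) = I*√17643941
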